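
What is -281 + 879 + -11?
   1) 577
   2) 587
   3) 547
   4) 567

First: -281 + 879 = 598
Then: 598 + -11 = 587
2) 587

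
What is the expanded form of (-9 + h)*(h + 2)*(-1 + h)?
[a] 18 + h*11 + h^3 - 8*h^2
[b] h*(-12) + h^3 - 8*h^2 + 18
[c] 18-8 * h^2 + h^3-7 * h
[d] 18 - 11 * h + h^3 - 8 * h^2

Expanding (-9 + h)*(h + 2)*(-1 + h):
= 18 - 11 * h + h^3 - 8 * h^2
d) 18 - 11 * h + h^3 - 8 * h^2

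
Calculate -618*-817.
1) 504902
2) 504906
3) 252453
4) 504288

-618 * -817 = 504906
2) 504906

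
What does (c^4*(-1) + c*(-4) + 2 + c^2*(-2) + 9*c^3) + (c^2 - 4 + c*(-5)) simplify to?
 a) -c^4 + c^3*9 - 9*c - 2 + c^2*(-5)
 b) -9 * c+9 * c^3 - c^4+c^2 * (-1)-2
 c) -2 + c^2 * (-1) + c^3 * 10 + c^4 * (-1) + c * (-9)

Adding the polynomials and combining like terms:
(c^4*(-1) + c*(-4) + 2 + c^2*(-2) + 9*c^3) + (c^2 - 4 + c*(-5))
= -9 * c+9 * c^3 - c^4+c^2 * (-1)-2
b) -9 * c+9 * c^3 - c^4+c^2 * (-1)-2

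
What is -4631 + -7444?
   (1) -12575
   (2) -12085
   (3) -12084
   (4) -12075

-4631 + -7444 = -12075
4) -12075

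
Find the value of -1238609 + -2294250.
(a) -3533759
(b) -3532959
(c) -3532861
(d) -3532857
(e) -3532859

-1238609 + -2294250 = -3532859
e) -3532859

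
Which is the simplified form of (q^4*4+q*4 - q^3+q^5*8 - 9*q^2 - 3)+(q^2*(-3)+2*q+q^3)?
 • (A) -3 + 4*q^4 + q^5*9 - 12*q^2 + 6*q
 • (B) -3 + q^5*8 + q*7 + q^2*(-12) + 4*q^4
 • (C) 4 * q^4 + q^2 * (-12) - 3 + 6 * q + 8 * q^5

Adding the polynomials and combining like terms:
(q^4*4 + q*4 - q^3 + q^5*8 - 9*q^2 - 3) + (q^2*(-3) + 2*q + q^3)
= 4 * q^4 + q^2 * (-12) - 3 + 6 * q + 8 * q^5
C) 4 * q^4 + q^2 * (-12) - 3 + 6 * q + 8 * q^5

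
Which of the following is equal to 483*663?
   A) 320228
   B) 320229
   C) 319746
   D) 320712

483 * 663 = 320229
B) 320229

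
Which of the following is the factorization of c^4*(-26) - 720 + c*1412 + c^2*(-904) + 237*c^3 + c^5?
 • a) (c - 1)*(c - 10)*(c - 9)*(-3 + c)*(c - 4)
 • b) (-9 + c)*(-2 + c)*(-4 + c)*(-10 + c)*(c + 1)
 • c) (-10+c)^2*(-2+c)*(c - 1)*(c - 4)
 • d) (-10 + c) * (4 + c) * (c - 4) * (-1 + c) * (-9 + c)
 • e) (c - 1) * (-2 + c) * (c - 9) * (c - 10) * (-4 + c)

We need to factor c^4*(-26) - 720 + c*1412 + c^2*(-904) + 237*c^3 + c^5.
The factored form is (c - 1) * (-2 + c) * (c - 9) * (c - 10) * (-4 + c).
e) (c - 1) * (-2 + c) * (c - 9) * (c - 10) * (-4 + c)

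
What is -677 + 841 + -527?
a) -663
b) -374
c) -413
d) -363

First: -677 + 841 = 164
Then: 164 + -527 = -363
d) -363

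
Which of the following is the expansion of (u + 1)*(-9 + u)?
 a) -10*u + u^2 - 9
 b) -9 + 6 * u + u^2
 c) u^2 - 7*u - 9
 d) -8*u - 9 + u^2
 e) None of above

Expanding (u + 1)*(-9 + u):
= -8*u - 9 + u^2
d) -8*u - 9 + u^2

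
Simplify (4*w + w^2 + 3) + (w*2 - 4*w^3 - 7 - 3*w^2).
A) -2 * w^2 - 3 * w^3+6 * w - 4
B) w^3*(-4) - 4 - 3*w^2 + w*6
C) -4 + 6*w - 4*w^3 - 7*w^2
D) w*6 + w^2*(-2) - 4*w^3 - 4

Adding the polynomials and combining like terms:
(4*w + w^2 + 3) + (w*2 - 4*w^3 - 7 - 3*w^2)
= w*6 + w^2*(-2) - 4*w^3 - 4
D) w*6 + w^2*(-2) - 4*w^3 - 4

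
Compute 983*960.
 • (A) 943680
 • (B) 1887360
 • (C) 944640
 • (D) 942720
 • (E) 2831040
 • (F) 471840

983 * 960 = 943680
A) 943680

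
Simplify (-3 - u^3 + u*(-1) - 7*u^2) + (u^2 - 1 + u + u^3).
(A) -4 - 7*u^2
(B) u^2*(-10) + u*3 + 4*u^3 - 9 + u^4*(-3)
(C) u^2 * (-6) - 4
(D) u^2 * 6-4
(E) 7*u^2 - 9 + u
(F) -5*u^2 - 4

Adding the polynomials and combining like terms:
(-3 - u^3 + u*(-1) - 7*u^2) + (u^2 - 1 + u + u^3)
= u^2 * (-6) - 4
C) u^2 * (-6) - 4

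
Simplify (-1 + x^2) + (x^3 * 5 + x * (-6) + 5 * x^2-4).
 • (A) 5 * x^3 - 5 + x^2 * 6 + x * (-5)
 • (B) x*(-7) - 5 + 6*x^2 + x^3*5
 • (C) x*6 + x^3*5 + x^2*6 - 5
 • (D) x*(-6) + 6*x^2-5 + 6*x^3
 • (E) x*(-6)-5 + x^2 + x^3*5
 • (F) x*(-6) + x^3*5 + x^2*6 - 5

Adding the polynomials and combining like terms:
(-1 + x^2) + (x^3*5 + x*(-6) + 5*x^2 - 4)
= x*(-6) + x^3*5 + x^2*6 - 5
F) x*(-6) + x^3*5 + x^2*6 - 5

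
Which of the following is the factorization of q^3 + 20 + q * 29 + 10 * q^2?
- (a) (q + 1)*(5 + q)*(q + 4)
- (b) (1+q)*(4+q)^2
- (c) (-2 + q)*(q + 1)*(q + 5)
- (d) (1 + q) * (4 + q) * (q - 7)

We need to factor q^3 + 20 + q * 29 + 10 * q^2.
The factored form is (q + 1)*(5 + q)*(q + 4).
a) (q + 1)*(5 + q)*(q + 4)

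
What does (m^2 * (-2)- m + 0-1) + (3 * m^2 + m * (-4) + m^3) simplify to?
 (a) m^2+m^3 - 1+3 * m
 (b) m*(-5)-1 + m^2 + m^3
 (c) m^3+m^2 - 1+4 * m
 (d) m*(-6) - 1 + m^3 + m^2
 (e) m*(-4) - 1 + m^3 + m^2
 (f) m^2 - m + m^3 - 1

Adding the polynomials and combining like terms:
(m^2*(-2) - m + 0 - 1) + (3*m^2 + m*(-4) + m^3)
= m*(-5)-1 + m^2 + m^3
b) m*(-5)-1 + m^2 + m^3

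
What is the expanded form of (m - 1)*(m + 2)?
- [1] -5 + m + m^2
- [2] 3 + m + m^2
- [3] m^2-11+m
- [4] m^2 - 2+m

Expanding (m - 1)*(m + 2):
= m^2 - 2+m
4) m^2 - 2+m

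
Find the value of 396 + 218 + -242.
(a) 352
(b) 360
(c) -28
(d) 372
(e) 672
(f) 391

First: 396 + 218 = 614
Then: 614 + -242 = 372
d) 372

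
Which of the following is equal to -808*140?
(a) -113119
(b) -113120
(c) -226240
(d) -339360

-808 * 140 = -113120
b) -113120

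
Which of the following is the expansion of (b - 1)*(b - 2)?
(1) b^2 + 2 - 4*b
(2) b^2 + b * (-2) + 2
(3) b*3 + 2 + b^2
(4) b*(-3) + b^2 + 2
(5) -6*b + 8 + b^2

Expanding (b - 1)*(b - 2):
= b*(-3) + b^2 + 2
4) b*(-3) + b^2 + 2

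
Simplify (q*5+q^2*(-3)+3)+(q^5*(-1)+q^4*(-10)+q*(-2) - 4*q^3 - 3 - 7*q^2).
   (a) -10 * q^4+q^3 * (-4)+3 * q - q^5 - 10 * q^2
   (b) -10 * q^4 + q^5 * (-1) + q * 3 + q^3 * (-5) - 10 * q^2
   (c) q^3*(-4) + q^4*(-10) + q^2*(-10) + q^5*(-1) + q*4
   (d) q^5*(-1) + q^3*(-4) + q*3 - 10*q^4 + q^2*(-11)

Adding the polynomials and combining like terms:
(q*5 + q^2*(-3) + 3) + (q^5*(-1) + q^4*(-10) + q*(-2) - 4*q^3 - 3 - 7*q^2)
= -10 * q^4+q^3 * (-4)+3 * q - q^5 - 10 * q^2
a) -10 * q^4+q^3 * (-4)+3 * q - q^5 - 10 * q^2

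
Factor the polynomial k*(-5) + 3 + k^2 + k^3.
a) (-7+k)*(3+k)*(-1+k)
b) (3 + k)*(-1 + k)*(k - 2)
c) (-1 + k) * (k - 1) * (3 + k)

We need to factor k*(-5) + 3 + k^2 + k^3.
The factored form is (-1 + k) * (k - 1) * (3 + k).
c) (-1 + k) * (k - 1) * (3 + k)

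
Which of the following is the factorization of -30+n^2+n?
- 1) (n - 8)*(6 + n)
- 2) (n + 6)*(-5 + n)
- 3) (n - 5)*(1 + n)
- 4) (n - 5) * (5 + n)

We need to factor -30+n^2+n.
The factored form is (n + 6)*(-5 + n).
2) (n + 6)*(-5 + n)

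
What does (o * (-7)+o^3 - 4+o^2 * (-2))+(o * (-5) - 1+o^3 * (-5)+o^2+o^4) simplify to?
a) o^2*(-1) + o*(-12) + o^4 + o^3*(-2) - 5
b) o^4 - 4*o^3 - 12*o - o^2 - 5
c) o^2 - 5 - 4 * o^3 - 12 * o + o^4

Adding the polynomials and combining like terms:
(o*(-7) + o^3 - 4 + o^2*(-2)) + (o*(-5) - 1 + o^3*(-5) + o^2 + o^4)
= o^4 - 4*o^3 - 12*o - o^2 - 5
b) o^4 - 4*o^3 - 12*o - o^2 - 5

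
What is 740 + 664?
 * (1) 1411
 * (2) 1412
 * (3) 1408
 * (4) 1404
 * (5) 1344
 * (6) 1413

740 + 664 = 1404
4) 1404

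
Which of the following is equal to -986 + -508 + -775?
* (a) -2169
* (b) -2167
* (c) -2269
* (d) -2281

First: -986 + -508 = -1494
Then: -1494 + -775 = -2269
c) -2269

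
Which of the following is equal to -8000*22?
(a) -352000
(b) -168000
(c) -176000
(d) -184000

-8000 * 22 = -176000
c) -176000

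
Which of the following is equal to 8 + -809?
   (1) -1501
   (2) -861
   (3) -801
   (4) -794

8 + -809 = -801
3) -801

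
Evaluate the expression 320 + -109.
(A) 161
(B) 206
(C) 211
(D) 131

320 + -109 = 211
C) 211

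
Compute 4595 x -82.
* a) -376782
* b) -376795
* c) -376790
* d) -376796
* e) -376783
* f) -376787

4595 * -82 = -376790
c) -376790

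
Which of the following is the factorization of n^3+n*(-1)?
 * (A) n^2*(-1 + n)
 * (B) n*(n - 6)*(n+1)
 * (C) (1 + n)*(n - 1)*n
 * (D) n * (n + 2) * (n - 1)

We need to factor n^3+n*(-1).
The factored form is (1 + n)*(n - 1)*n.
C) (1 + n)*(n - 1)*n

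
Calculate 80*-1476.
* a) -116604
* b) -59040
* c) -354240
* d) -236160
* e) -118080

80 * -1476 = -118080
e) -118080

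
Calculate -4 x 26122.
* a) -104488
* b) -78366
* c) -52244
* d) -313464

-4 * 26122 = -104488
a) -104488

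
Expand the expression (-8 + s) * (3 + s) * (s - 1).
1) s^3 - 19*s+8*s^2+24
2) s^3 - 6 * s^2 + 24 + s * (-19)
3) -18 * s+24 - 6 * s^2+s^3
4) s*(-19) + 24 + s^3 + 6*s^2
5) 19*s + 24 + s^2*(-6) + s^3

Expanding (-8 + s) * (3 + s) * (s - 1):
= s^3 - 6 * s^2 + 24 + s * (-19)
2) s^3 - 6 * s^2 + 24 + s * (-19)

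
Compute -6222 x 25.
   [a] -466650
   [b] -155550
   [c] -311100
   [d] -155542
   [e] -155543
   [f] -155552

-6222 * 25 = -155550
b) -155550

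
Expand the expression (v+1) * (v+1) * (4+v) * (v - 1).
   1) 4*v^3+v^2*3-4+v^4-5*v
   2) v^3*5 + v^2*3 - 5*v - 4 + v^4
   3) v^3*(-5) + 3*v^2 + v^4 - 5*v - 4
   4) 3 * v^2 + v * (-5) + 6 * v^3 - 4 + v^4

Expanding (v+1) * (v+1) * (4+v) * (v - 1):
= v^3*5 + v^2*3 - 5*v - 4 + v^4
2) v^3*5 + v^2*3 - 5*v - 4 + v^4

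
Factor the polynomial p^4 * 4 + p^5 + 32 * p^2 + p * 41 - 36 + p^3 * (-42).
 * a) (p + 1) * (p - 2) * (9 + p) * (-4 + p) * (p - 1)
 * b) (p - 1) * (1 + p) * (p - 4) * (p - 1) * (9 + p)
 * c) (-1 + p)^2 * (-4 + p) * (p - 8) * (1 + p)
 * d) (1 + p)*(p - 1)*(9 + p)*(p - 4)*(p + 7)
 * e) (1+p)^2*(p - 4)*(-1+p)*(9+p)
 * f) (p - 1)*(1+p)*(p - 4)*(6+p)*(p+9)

We need to factor p^4 * 4 + p^5 + 32 * p^2 + p * 41 - 36 + p^3 * (-42).
The factored form is (p - 1) * (1 + p) * (p - 4) * (p - 1) * (9 + p).
b) (p - 1) * (1 + p) * (p - 4) * (p - 1) * (9 + p)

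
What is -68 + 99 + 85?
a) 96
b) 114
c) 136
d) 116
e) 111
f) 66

First: -68 + 99 = 31
Then: 31 + 85 = 116
d) 116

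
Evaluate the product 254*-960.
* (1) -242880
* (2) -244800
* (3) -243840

254 * -960 = -243840
3) -243840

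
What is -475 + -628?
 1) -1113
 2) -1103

-475 + -628 = -1103
2) -1103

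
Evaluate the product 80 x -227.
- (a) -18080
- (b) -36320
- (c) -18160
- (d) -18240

80 * -227 = -18160
c) -18160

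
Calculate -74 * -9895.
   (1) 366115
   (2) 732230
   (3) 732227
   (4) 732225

-74 * -9895 = 732230
2) 732230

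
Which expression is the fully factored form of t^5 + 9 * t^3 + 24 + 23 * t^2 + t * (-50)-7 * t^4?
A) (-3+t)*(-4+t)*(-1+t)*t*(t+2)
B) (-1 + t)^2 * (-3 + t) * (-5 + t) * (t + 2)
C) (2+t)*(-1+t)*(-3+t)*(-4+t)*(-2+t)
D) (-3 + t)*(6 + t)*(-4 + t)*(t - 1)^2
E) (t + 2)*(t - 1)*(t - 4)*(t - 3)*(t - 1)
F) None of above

We need to factor t^5 + 9 * t^3 + 24 + 23 * t^2 + t * (-50)-7 * t^4.
The factored form is (t + 2)*(t - 1)*(t - 4)*(t - 3)*(t - 1).
E) (t + 2)*(t - 1)*(t - 4)*(t - 3)*(t - 1)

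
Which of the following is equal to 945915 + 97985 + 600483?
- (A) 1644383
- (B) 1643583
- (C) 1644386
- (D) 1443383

First: 945915 + 97985 = 1043900
Then: 1043900 + 600483 = 1644383
A) 1644383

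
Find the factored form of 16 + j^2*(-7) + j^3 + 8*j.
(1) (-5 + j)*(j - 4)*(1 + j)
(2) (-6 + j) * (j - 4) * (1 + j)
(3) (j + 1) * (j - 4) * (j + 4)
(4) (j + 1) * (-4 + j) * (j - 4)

We need to factor 16 + j^2*(-7) + j^3 + 8*j.
The factored form is (j + 1) * (-4 + j) * (j - 4).
4) (j + 1) * (-4 + j) * (j - 4)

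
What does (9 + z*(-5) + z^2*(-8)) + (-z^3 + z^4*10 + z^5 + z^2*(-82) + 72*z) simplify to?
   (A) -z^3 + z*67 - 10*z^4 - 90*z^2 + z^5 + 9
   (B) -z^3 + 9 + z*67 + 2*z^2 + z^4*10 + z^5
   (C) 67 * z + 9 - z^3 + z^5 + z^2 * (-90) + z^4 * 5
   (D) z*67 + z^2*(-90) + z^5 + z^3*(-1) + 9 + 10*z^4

Adding the polynomials and combining like terms:
(9 + z*(-5) + z^2*(-8)) + (-z^3 + z^4*10 + z^5 + z^2*(-82) + 72*z)
= z*67 + z^2*(-90) + z^5 + z^3*(-1) + 9 + 10*z^4
D) z*67 + z^2*(-90) + z^5 + z^3*(-1) + 9 + 10*z^4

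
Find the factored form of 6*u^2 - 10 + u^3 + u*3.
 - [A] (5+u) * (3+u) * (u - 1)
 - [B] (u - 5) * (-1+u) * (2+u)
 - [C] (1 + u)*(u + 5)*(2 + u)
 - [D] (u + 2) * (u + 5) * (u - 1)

We need to factor 6*u^2 - 10 + u^3 + u*3.
The factored form is (u + 2) * (u + 5) * (u - 1).
D) (u + 2) * (u + 5) * (u - 1)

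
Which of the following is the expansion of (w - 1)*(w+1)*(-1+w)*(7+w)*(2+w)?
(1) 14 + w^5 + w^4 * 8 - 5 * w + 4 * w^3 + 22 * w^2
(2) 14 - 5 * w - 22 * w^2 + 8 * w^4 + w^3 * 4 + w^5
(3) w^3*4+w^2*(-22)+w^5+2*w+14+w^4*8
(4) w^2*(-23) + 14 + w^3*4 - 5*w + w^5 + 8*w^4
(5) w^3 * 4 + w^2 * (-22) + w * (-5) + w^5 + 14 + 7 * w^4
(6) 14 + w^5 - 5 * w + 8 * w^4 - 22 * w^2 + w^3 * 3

Expanding (w - 1)*(w+1)*(-1+w)*(7+w)*(2+w):
= 14 - 5 * w - 22 * w^2 + 8 * w^4 + w^3 * 4 + w^5
2) 14 - 5 * w - 22 * w^2 + 8 * w^4 + w^3 * 4 + w^5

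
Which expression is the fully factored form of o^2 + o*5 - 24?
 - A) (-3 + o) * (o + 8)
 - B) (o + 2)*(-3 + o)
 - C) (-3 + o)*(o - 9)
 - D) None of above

We need to factor o^2 + o*5 - 24.
The factored form is (-3 + o) * (o + 8).
A) (-3 + o) * (o + 8)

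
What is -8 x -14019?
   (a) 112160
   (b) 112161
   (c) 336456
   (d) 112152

-8 * -14019 = 112152
d) 112152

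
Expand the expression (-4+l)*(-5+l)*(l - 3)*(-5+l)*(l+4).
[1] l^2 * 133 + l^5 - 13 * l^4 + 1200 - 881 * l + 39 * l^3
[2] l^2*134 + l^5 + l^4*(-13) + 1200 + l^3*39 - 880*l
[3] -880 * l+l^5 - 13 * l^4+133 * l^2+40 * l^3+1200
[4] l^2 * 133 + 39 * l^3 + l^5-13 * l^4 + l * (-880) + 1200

Expanding (-4+l)*(-5+l)*(l - 3)*(-5+l)*(l+4):
= l^2 * 133 + 39 * l^3 + l^5-13 * l^4 + l * (-880) + 1200
4) l^2 * 133 + 39 * l^3 + l^5-13 * l^4 + l * (-880) + 1200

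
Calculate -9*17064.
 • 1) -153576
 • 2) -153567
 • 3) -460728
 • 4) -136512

-9 * 17064 = -153576
1) -153576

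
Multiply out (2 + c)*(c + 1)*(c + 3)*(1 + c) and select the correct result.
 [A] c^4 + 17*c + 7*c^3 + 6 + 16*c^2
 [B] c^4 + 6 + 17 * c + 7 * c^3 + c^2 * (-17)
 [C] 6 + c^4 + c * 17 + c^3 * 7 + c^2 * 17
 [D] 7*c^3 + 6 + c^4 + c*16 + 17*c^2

Expanding (2 + c)*(c + 1)*(c + 3)*(1 + c):
= 6 + c^4 + c * 17 + c^3 * 7 + c^2 * 17
C) 6 + c^4 + c * 17 + c^3 * 7 + c^2 * 17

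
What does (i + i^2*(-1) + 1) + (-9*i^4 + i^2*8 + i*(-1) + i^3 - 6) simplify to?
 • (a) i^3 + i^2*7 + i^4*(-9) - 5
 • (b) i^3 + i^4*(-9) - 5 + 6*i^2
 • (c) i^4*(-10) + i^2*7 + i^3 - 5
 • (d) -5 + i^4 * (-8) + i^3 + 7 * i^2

Adding the polynomials and combining like terms:
(i + i^2*(-1) + 1) + (-9*i^4 + i^2*8 + i*(-1) + i^3 - 6)
= i^3 + i^2*7 + i^4*(-9) - 5
a) i^3 + i^2*7 + i^4*(-9) - 5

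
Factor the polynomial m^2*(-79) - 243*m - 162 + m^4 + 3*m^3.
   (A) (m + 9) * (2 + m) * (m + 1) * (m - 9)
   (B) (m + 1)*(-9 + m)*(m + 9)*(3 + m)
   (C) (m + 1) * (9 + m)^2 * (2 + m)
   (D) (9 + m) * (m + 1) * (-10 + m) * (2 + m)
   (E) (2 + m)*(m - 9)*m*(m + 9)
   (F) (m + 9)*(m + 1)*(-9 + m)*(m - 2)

We need to factor m^2*(-79) - 243*m - 162 + m^4 + 3*m^3.
The factored form is (m + 9) * (2 + m) * (m + 1) * (m - 9).
A) (m + 9) * (2 + m) * (m + 1) * (m - 9)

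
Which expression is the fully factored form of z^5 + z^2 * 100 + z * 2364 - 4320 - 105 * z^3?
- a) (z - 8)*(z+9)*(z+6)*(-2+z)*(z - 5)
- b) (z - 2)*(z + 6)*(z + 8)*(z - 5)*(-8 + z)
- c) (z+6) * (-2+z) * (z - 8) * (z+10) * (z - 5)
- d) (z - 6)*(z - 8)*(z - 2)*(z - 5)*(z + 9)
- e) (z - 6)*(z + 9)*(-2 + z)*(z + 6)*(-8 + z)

We need to factor z^5 + z^2 * 100 + z * 2364 - 4320 - 105 * z^3.
The factored form is (z - 8)*(z+9)*(z+6)*(-2+z)*(z - 5).
a) (z - 8)*(z+9)*(z+6)*(-2+z)*(z - 5)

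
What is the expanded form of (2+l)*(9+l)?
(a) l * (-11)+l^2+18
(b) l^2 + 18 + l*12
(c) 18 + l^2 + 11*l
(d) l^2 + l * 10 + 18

Expanding (2+l)*(9+l):
= 18 + l^2 + 11*l
c) 18 + l^2 + 11*l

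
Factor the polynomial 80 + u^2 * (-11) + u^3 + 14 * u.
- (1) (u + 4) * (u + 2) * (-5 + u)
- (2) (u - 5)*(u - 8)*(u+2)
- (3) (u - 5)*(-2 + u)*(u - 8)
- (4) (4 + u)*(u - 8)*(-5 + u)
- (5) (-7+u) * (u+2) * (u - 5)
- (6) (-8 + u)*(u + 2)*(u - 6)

We need to factor 80 + u^2 * (-11) + u^3 + 14 * u.
The factored form is (u - 5)*(u - 8)*(u+2).
2) (u - 5)*(u - 8)*(u+2)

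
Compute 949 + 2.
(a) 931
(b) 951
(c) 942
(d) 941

949 + 2 = 951
b) 951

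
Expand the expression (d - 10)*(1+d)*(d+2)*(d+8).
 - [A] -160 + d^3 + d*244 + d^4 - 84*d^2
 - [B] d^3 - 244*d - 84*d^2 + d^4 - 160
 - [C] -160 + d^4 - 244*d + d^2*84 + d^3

Expanding (d - 10)*(1+d)*(d+2)*(d+8):
= d^3 - 244*d - 84*d^2 + d^4 - 160
B) d^3 - 244*d - 84*d^2 + d^4 - 160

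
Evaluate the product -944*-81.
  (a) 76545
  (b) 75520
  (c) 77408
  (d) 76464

-944 * -81 = 76464
d) 76464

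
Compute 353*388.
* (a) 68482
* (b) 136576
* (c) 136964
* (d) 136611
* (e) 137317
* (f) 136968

353 * 388 = 136964
c) 136964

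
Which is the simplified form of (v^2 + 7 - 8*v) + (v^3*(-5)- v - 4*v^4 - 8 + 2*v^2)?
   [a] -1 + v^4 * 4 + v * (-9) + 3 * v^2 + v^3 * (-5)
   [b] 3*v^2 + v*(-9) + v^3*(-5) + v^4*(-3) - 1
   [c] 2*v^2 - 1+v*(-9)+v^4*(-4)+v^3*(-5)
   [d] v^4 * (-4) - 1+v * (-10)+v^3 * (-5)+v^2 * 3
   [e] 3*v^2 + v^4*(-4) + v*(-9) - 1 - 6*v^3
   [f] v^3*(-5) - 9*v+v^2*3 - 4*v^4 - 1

Adding the polynomials and combining like terms:
(v^2 + 7 - 8*v) + (v^3*(-5) - v - 4*v^4 - 8 + 2*v^2)
= v^3*(-5) - 9*v+v^2*3 - 4*v^4 - 1
f) v^3*(-5) - 9*v+v^2*3 - 4*v^4 - 1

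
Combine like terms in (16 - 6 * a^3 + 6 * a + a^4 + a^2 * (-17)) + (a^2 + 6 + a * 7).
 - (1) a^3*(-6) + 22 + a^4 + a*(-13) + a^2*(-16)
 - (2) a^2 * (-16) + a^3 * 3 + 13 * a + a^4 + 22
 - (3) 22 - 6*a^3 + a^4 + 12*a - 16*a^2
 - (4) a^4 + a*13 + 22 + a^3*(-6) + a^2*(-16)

Adding the polynomials and combining like terms:
(16 - 6*a^3 + 6*a + a^4 + a^2*(-17)) + (a^2 + 6 + a*7)
= a^4 + a*13 + 22 + a^3*(-6) + a^2*(-16)
4) a^4 + a*13 + 22 + a^3*(-6) + a^2*(-16)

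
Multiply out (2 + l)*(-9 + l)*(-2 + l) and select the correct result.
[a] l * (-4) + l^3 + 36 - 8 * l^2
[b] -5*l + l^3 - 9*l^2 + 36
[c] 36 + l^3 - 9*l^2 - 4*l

Expanding (2 + l)*(-9 + l)*(-2 + l):
= 36 + l^3 - 9*l^2 - 4*l
c) 36 + l^3 - 9*l^2 - 4*l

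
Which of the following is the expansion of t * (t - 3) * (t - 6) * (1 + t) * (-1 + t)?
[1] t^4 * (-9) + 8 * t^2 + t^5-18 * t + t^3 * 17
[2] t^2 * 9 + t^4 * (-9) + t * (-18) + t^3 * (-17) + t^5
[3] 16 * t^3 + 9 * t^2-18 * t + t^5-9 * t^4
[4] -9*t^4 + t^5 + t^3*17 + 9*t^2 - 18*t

Expanding t * (t - 3) * (t - 6) * (1 + t) * (-1 + t):
= -9*t^4 + t^5 + t^3*17 + 9*t^2 - 18*t
4) -9*t^4 + t^5 + t^3*17 + 9*t^2 - 18*t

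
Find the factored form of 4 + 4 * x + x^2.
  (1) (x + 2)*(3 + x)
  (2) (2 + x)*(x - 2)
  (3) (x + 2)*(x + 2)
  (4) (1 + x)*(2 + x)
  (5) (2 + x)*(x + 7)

We need to factor 4 + 4 * x + x^2.
The factored form is (x + 2)*(x + 2).
3) (x + 2)*(x + 2)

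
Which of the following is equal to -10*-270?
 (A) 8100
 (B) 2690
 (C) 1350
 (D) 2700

-10 * -270 = 2700
D) 2700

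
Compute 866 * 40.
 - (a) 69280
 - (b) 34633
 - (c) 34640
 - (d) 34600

866 * 40 = 34640
c) 34640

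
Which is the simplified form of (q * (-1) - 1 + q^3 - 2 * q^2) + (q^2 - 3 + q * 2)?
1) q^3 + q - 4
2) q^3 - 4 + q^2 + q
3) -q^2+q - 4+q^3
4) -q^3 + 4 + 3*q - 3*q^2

Adding the polynomials and combining like terms:
(q*(-1) - 1 + q^3 - 2*q^2) + (q^2 - 3 + q*2)
= -q^2+q - 4+q^3
3) -q^2+q - 4+q^3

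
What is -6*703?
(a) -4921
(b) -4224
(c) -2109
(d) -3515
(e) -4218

-6 * 703 = -4218
e) -4218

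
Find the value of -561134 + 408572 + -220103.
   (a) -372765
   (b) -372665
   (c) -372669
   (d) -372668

First: -561134 + 408572 = -152562
Then: -152562 + -220103 = -372665
b) -372665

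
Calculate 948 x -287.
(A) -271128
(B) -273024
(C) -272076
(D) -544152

948 * -287 = -272076
C) -272076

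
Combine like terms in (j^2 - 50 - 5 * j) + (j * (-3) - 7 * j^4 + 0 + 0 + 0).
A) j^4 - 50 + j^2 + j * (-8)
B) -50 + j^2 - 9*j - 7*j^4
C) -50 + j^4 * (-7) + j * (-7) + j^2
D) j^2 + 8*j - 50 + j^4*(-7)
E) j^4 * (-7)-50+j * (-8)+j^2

Adding the polynomials and combining like terms:
(j^2 - 50 - 5*j) + (j*(-3) - 7*j^4 + 0 + 0 + 0)
= j^4 * (-7)-50+j * (-8)+j^2
E) j^4 * (-7)-50+j * (-8)+j^2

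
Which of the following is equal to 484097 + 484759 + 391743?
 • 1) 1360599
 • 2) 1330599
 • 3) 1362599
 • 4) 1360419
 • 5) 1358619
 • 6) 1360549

First: 484097 + 484759 = 968856
Then: 968856 + 391743 = 1360599
1) 1360599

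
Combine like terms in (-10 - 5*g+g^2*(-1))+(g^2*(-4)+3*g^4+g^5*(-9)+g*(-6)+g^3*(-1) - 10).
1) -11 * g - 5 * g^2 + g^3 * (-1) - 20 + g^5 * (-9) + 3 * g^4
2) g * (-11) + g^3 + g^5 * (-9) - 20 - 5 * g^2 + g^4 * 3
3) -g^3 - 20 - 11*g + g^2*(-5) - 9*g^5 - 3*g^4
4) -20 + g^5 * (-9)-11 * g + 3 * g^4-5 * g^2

Adding the polynomials and combining like terms:
(-10 - 5*g + g^2*(-1)) + (g^2*(-4) + 3*g^4 + g^5*(-9) + g*(-6) + g^3*(-1) - 10)
= -11 * g - 5 * g^2 + g^3 * (-1) - 20 + g^5 * (-9) + 3 * g^4
1) -11 * g - 5 * g^2 + g^3 * (-1) - 20 + g^5 * (-9) + 3 * g^4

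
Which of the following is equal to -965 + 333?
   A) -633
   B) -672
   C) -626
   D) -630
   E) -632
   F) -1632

-965 + 333 = -632
E) -632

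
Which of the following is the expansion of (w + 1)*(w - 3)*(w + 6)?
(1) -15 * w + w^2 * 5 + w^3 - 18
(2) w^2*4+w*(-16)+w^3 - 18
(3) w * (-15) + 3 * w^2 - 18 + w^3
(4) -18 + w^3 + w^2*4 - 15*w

Expanding (w + 1)*(w - 3)*(w + 6):
= -18 + w^3 + w^2*4 - 15*w
4) -18 + w^3 + w^2*4 - 15*w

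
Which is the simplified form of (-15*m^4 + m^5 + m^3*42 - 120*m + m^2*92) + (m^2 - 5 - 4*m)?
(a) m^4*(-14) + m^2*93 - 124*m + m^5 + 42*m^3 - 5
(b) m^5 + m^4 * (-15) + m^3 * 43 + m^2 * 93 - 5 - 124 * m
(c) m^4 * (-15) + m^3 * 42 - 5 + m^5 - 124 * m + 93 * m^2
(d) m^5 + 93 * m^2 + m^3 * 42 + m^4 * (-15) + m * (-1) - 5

Adding the polynomials and combining like terms:
(-15*m^4 + m^5 + m^3*42 - 120*m + m^2*92) + (m^2 - 5 - 4*m)
= m^4 * (-15) + m^3 * 42 - 5 + m^5 - 124 * m + 93 * m^2
c) m^4 * (-15) + m^3 * 42 - 5 + m^5 - 124 * m + 93 * m^2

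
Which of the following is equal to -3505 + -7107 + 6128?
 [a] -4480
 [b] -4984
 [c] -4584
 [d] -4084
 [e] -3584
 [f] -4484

First: -3505 + -7107 = -10612
Then: -10612 + 6128 = -4484
f) -4484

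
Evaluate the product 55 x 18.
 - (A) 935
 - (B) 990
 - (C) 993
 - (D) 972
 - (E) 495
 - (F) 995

55 * 18 = 990
B) 990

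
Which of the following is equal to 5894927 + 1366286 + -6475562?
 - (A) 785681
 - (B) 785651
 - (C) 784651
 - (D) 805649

First: 5894927 + 1366286 = 7261213
Then: 7261213 + -6475562 = 785651
B) 785651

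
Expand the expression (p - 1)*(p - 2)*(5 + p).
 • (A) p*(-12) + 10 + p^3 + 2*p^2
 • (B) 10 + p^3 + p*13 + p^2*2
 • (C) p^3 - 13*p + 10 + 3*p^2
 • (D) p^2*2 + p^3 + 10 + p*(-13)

Expanding (p - 1)*(p - 2)*(5 + p):
= p^2*2 + p^3 + 10 + p*(-13)
D) p^2*2 + p^3 + 10 + p*(-13)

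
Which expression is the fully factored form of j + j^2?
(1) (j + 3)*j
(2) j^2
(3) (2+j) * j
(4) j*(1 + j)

We need to factor j + j^2.
The factored form is j*(1 + j).
4) j*(1 + j)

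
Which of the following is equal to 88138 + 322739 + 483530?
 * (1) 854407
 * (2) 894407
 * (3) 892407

First: 88138 + 322739 = 410877
Then: 410877 + 483530 = 894407
2) 894407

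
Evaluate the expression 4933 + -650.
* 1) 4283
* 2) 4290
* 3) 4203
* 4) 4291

4933 + -650 = 4283
1) 4283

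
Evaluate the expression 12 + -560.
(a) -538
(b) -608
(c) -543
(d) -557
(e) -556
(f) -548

12 + -560 = -548
f) -548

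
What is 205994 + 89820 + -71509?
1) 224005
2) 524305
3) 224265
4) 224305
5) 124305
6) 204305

First: 205994 + 89820 = 295814
Then: 295814 + -71509 = 224305
4) 224305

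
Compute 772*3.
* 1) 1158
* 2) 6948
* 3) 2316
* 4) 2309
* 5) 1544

772 * 3 = 2316
3) 2316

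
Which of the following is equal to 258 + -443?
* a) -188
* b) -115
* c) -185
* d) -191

258 + -443 = -185
c) -185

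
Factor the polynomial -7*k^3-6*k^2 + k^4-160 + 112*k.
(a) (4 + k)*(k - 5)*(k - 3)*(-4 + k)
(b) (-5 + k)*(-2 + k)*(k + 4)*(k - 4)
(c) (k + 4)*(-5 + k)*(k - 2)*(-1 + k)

We need to factor -7*k^3-6*k^2 + k^4-160 + 112*k.
The factored form is (-5 + k)*(-2 + k)*(k + 4)*(k - 4).
b) (-5 + k)*(-2 + k)*(k + 4)*(k - 4)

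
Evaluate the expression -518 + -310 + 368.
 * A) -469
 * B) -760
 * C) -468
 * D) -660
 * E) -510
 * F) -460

First: -518 + -310 = -828
Then: -828 + 368 = -460
F) -460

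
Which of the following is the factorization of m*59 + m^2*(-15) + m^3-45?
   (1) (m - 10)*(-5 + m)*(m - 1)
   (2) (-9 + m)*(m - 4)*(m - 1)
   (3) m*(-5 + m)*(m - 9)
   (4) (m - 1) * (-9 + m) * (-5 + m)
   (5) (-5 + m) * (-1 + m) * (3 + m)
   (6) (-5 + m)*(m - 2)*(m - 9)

We need to factor m*59 + m^2*(-15) + m^3-45.
The factored form is (m - 1) * (-9 + m) * (-5 + m).
4) (m - 1) * (-9 + m) * (-5 + m)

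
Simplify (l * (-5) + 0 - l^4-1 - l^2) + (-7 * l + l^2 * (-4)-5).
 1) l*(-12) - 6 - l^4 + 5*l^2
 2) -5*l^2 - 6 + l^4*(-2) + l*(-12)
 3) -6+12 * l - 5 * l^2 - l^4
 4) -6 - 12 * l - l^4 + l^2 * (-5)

Adding the polynomials and combining like terms:
(l*(-5) + 0 - l^4 - 1 - l^2) + (-7*l + l^2*(-4) - 5)
= -6 - 12 * l - l^4 + l^2 * (-5)
4) -6 - 12 * l - l^4 + l^2 * (-5)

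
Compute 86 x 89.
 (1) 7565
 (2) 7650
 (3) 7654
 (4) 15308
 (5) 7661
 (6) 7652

86 * 89 = 7654
3) 7654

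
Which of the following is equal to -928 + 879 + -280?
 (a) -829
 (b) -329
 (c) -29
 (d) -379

First: -928 + 879 = -49
Then: -49 + -280 = -329
b) -329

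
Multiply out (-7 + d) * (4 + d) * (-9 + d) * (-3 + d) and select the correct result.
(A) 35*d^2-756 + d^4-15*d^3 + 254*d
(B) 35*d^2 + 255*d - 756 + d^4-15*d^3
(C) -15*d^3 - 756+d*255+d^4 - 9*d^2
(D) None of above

Expanding (-7 + d) * (4 + d) * (-9 + d) * (-3 + d):
= 35*d^2 + 255*d - 756 + d^4-15*d^3
B) 35*d^2 + 255*d - 756 + d^4-15*d^3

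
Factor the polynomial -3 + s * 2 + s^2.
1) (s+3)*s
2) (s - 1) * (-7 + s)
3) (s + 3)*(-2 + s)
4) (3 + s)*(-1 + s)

We need to factor -3 + s * 2 + s^2.
The factored form is (3 + s)*(-1 + s).
4) (3 + s)*(-1 + s)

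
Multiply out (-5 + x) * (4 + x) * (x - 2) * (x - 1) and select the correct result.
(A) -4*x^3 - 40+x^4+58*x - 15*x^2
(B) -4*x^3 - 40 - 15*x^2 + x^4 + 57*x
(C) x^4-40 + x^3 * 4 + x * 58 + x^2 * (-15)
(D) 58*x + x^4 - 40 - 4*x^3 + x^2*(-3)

Expanding (-5 + x) * (4 + x) * (x - 2) * (x - 1):
= -4*x^3 - 40+x^4+58*x - 15*x^2
A) -4*x^3 - 40+x^4+58*x - 15*x^2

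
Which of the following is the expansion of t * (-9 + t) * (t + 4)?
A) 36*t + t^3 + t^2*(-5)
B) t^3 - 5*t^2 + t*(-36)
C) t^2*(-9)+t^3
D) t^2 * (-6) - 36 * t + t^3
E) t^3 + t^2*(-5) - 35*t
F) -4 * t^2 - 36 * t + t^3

Expanding t * (-9 + t) * (t + 4):
= t^3 - 5*t^2 + t*(-36)
B) t^3 - 5*t^2 + t*(-36)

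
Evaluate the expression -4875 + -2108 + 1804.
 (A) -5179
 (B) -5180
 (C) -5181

First: -4875 + -2108 = -6983
Then: -6983 + 1804 = -5179
A) -5179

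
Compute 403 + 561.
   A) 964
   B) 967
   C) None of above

403 + 561 = 964
A) 964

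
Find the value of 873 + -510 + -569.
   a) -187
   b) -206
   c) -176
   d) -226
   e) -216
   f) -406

First: 873 + -510 = 363
Then: 363 + -569 = -206
b) -206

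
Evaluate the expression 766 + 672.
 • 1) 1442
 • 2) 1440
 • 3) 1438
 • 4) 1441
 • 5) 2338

766 + 672 = 1438
3) 1438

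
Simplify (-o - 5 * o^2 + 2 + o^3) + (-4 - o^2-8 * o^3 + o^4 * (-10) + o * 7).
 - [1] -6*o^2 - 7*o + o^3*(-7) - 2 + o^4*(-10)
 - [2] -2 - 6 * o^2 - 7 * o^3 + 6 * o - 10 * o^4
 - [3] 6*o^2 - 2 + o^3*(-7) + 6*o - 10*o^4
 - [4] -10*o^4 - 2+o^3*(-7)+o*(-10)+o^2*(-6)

Adding the polynomials and combining like terms:
(-o - 5*o^2 + 2 + o^3) + (-4 - o^2 - 8*o^3 + o^4*(-10) + o*7)
= -2 - 6 * o^2 - 7 * o^3 + 6 * o - 10 * o^4
2) -2 - 6 * o^2 - 7 * o^3 + 6 * o - 10 * o^4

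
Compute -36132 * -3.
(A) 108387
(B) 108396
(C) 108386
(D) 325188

-36132 * -3 = 108396
B) 108396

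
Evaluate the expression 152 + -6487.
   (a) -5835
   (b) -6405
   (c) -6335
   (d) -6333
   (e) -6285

152 + -6487 = -6335
c) -6335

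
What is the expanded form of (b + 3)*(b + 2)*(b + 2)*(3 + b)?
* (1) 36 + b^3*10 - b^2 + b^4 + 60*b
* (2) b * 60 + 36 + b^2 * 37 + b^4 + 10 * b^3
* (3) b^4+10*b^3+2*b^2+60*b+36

Expanding (b + 3)*(b + 2)*(b + 2)*(3 + b):
= b * 60 + 36 + b^2 * 37 + b^4 + 10 * b^3
2) b * 60 + 36 + b^2 * 37 + b^4 + 10 * b^3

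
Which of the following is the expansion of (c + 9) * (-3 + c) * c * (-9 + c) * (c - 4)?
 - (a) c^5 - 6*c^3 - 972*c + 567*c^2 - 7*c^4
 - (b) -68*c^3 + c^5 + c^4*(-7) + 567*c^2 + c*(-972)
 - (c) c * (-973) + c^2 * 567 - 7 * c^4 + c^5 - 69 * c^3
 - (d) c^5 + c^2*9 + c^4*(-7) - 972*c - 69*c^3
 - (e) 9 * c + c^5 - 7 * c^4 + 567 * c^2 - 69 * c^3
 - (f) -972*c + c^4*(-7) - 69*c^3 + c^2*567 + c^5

Expanding (c + 9) * (-3 + c) * c * (-9 + c) * (c - 4):
= -972*c + c^4*(-7) - 69*c^3 + c^2*567 + c^5
f) -972*c + c^4*(-7) - 69*c^3 + c^2*567 + c^5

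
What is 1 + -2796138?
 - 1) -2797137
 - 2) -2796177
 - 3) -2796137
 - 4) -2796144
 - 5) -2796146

1 + -2796138 = -2796137
3) -2796137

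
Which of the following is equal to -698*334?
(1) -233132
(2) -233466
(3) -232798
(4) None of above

-698 * 334 = -233132
1) -233132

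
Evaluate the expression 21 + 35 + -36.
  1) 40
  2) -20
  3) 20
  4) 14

First: 21 + 35 = 56
Then: 56 + -36 = 20
3) 20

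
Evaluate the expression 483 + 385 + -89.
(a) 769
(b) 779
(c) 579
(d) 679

First: 483 + 385 = 868
Then: 868 + -89 = 779
b) 779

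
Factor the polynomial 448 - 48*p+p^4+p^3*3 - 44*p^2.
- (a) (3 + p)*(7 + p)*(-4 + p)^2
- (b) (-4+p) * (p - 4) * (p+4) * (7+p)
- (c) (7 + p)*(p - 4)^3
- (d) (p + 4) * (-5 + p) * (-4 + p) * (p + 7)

We need to factor 448 - 48*p+p^4+p^3*3 - 44*p^2.
The factored form is (-4+p) * (p - 4) * (p+4) * (7+p).
b) (-4+p) * (p - 4) * (p+4) * (7+p)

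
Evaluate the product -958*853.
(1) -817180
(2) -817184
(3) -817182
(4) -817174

-958 * 853 = -817174
4) -817174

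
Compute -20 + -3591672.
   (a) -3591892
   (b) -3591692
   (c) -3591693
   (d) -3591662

-20 + -3591672 = -3591692
b) -3591692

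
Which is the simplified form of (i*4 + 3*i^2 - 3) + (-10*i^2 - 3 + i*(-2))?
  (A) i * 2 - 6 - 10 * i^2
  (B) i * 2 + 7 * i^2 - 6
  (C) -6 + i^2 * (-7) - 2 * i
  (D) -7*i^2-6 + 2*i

Adding the polynomials and combining like terms:
(i*4 + 3*i^2 - 3) + (-10*i^2 - 3 + i*(-2))
= -7*i^2-6 + 2*i
D) -7*i^2-6 + 2*i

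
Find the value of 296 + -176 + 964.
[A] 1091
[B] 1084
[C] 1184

First: 296 + -176 = 120
Then: 120 + 964 = 1084
B) 1084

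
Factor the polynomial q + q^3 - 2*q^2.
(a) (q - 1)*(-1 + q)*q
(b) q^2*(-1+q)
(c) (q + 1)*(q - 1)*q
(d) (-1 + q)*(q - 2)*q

We need to factor q + q^3 - 2*q^2.
The factored form is (q - 1)*(-1 + q)*q.
a) (q - 1)*(-1 + q)*q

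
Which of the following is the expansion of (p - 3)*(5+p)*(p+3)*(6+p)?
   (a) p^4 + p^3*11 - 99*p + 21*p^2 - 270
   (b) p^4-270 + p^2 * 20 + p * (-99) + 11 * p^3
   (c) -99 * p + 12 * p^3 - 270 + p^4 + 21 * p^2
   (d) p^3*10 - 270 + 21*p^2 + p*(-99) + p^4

Expanding (p - 3)*(5+p)*(p+3)*(6+p):
= p^4 + p^3*11 - 99*p + 21*p^2 - 270
a) p^4 + p^3*11 - 99*p + 21*p^2 - 270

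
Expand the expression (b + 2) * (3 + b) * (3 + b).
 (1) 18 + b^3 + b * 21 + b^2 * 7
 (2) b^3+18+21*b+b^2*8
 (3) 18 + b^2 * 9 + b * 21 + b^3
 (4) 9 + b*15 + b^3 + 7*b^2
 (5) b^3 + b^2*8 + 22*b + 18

Expanding (b + 2) * (3 + b) * (3 + b):
= b^3+18+21*b+b^2*8
2) b^3+18+21*b+b^2*8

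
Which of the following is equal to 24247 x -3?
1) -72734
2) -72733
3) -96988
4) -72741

24247 * -3 = -72741
4) -72741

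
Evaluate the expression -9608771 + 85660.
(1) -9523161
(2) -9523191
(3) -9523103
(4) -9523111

-9608771 + 85660 = -9523111
4) -9523111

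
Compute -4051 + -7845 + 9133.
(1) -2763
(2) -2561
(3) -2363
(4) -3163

First: -4051 + -7845 = -11896
Then: -11896 + 9133 = -2763
1) -2763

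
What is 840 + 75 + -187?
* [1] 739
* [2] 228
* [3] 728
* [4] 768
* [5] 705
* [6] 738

First: 840 + 75 = 915
Then: 915 + -187 = 728
3) 728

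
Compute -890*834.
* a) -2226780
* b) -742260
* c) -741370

-890 * 834 = -742260
b) -742260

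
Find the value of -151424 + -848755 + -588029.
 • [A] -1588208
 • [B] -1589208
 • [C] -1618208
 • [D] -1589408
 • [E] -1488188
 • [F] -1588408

First: -151424 + -848755 = -1000179
Then: -1000179 + -588029 = -1588208
A) -1588208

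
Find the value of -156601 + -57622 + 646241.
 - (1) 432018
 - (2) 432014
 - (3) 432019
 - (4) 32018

First: -156601 + -57622 = -214223
Then: -214223 + 646241 = 432018
1) 432018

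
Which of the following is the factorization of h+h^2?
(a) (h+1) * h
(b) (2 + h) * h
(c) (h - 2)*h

We need to factor h+h^2.
The factored form is (h+1) * h.
a) (h+1) * h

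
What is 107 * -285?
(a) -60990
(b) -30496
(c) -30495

107 * -285 = -30495
c) -30495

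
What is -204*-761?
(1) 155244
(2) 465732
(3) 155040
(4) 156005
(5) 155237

-204 * -761 = 155244
1) 155244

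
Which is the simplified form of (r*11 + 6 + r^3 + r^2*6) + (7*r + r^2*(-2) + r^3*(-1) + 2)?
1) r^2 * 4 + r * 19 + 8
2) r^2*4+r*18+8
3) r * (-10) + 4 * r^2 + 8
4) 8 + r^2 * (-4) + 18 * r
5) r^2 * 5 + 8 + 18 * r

Adding the polynomials and combining like terms:
(r*11 + 6 + r^3 + r^2*6) + (7*r + r^2*(-2) + r^3*(-1) + 2)
= r^2*4+r*18+8
2) r^2*4+r*18+8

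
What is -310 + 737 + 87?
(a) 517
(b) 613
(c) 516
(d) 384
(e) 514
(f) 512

First: -310 + 737 = 427
Then: 427 + 87 = 514
e) 514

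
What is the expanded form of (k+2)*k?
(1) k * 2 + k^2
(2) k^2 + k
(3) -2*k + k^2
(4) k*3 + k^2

Expanding (k+2)*k:
= k * 2 + k^2
1) k * 2 + k^2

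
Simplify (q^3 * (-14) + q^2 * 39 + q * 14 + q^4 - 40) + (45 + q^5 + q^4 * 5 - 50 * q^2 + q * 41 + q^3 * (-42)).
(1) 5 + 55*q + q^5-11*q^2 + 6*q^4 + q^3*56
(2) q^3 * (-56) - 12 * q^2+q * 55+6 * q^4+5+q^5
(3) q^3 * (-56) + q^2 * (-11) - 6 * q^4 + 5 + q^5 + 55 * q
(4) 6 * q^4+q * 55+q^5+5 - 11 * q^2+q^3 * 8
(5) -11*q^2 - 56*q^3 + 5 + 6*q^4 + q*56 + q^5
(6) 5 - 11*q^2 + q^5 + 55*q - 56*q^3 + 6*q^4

Adding the polynomials and combining like terms:
(q^3*(-14) + q^2*39 + q*14 + q^4 - 40) + (45 + q^5 + q^4*5 - 50*q^2 + q*41 + q^3*(-42))
= 5 - 11*q^2 + q^5 + 55*q - 56*q^3 + 6*q^4
6) 5 - 11*q^2 + q^5 + 55*q - 56*q^3 + 6*q^4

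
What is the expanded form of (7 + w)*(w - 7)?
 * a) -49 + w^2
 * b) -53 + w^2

Expanding (7 + w)*(w - 7):
= -49 + w^2
a) -49 + w^2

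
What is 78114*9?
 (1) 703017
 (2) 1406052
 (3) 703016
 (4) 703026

78114 * 9 = 703026
4) 703026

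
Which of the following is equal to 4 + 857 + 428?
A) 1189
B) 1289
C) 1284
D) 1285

First: 4 + 857 = 861
Then: 861 + 428 = 1289
B) 1289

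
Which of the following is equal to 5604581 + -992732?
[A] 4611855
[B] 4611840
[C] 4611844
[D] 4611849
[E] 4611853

5604581 + -992732 = 4611849
D) 4611849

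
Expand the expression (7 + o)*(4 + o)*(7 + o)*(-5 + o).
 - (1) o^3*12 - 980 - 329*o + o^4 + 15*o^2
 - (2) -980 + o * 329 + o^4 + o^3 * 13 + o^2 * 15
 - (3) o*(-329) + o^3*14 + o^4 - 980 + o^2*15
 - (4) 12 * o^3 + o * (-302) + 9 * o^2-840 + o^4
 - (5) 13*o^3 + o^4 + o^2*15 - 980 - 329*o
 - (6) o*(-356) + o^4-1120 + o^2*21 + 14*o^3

Expanding (7 + o)*(4 + o)*(7 + o)*(-5 + o):
= 13*o^3 + o^4 + o^2*15 - 980 - 329*o
5) 13*o^3 + o^4 + o^2*15 - 980 - 329*o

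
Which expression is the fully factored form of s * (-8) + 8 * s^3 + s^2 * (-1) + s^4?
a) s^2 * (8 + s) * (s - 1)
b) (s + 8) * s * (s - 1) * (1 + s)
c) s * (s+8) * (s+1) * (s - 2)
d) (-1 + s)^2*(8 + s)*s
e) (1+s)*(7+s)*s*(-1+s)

We need to factor s * (-8) + 8 * s^3 + s^2 * (-1) + s^4.
The factored form is (s + 8) * s * (s - 1) * (1 + s).
b) (s + 8) * s * (s - 1) * (1 + s)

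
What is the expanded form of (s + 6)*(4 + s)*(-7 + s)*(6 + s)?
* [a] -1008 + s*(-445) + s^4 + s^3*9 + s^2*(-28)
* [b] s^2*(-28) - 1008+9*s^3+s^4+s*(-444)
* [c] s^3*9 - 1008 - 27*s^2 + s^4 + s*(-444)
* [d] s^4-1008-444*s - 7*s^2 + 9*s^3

Expanding (s + 6)*(4 + s)*(-7 + s)*(6 + s):
= s^2*(-28) - 1008+9*s^3+s^4+s*(-444)
b) s^2*(-28) - 1008+9*s^3+s^4+s*(-444)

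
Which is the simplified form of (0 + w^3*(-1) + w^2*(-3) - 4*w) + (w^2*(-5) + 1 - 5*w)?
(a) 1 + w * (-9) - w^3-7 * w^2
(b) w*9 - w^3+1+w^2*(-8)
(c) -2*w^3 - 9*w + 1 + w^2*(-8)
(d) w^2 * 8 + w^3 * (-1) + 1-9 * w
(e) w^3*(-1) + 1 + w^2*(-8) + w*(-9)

Adding the polynomials and combining like terms:
(0 + w^3*(-1) + w^2*(-3) - 4*w) + (w^2*(-5) + 1 - 5*w)
= w^3*(-1) + 1 + w^2*(-8) + w*(-9)
e) w^3*(-1) + 1 + w^2*(-8) + w*(-9)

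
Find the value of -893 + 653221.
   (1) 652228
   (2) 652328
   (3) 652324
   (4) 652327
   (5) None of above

-893 + 653221 = 652328
2) 652328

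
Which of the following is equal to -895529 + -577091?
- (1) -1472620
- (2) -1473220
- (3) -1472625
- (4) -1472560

-895529 + -577091 = -1472620
1) -1472620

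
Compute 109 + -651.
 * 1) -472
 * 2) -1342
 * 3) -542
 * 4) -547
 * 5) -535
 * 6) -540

109 + -651 = -542
3) -542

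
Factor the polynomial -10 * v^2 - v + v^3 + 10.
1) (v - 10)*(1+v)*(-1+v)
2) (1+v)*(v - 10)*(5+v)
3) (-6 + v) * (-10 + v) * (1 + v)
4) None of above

We need to factor -10 * v^2 - v + v^3 + 10.
The factored form is (v - 10)*(1+v)*(-1+v).
1) (v - 10)*(1+v)*(-1+v)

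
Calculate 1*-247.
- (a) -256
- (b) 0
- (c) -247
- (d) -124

1 * -247 = -247
c) -247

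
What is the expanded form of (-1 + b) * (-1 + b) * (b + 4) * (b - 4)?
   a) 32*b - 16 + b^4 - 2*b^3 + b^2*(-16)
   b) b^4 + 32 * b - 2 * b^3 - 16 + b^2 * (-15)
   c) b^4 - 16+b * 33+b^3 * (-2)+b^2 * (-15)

Expanding (-1 + b) * (-1 + b) * (b + 4) * (b - 4):
= b^4 + 32 * b - 2 * b^3 - 16 + b^2 * (-15)
b) b^4 + 32 * b - 2 * b^3 - 16 + b^2 * (-15)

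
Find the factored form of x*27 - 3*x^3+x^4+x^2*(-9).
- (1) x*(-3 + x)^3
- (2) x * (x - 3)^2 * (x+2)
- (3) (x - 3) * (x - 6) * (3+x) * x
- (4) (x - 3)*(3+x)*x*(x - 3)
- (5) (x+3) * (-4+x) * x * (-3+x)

We need to factor x*27 - 3*x^3+x^4+x^2*(-9).
The factored form is (x - 3)*(3+x)*x*(x - 3).
4) (x - 3)*(3+x)*x*(x - 3)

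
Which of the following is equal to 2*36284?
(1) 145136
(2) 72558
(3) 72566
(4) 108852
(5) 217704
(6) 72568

2 * 36284 = 72568
6) 72568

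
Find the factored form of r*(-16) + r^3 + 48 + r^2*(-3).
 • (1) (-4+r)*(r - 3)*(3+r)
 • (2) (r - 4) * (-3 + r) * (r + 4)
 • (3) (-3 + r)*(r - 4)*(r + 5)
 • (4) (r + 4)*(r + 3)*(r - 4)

We need to factor r*(-16) + r^3 + 48 + r^2*(-3).
The factored form is (r - 4) * (-3 + r) * (r + 4).
2) (r - 4) * (-3 + r) * (r + 4)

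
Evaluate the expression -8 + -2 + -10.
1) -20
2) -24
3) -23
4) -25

First: -8 + -2 = -10
Then: -10 + -10 = -20
1) -20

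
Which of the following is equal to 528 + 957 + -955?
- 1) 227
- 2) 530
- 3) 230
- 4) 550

First: 528 + 957 = 1485
Then: 1485 + -955 = 530
2) 530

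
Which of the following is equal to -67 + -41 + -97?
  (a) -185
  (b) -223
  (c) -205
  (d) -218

First: -67 + -41 = -108
Then: -108 + -97 = -205
c) -205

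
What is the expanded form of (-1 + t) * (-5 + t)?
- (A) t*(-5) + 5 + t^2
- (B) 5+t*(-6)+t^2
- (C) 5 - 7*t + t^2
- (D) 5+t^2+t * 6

Expanding (-1 + t) * (-5 + t):
= 5+t*(-6)+t^2
B) 5+t*(-6)+t^2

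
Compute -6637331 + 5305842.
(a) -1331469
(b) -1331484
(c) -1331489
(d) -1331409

-6637331 + 5305842 = -1331489
c) -1331489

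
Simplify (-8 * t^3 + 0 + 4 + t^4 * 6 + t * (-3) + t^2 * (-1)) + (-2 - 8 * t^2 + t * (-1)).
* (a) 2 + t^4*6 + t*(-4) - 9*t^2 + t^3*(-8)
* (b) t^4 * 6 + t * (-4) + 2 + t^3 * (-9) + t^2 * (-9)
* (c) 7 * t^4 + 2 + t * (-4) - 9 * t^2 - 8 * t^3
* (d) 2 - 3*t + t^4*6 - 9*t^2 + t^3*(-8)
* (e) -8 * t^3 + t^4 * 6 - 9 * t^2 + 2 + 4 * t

Adding the polynomials and combining like terms:
(-8*t^3 + 0 + 4 + t^4*6 + t*(-3) + t^2*(-1)) + (-2 - 8*t^2 + t*(-1))
= 2 + t^4*6 + t*(-4) - 9*t^2 + t^3*(-8)
a) 2 + t^4*6 + t*(-4) - 9*t^2 + t^3*(-8)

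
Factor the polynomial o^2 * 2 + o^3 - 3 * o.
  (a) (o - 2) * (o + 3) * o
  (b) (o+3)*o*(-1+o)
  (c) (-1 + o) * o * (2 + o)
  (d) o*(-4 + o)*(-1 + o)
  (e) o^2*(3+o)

We need to factor o^2 * 2 + o^3 - 3 * o.
The factored form is (o+3)*o*(-1+o).
b) (o+3)*o*(-1+o)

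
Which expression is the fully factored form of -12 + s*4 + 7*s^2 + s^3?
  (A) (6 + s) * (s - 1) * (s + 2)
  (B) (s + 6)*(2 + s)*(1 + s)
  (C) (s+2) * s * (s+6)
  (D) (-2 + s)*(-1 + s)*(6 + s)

We need to factor -12 + s*4 + 7*s^2 + s^3.
The factored form is (6 + s) * (s - 1) * (s + 2).
A) (6 + s) * (s - 1) * (s + 2)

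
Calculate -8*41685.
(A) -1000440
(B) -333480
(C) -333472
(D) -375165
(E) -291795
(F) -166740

-8 * 41685 = -333480
B) -333480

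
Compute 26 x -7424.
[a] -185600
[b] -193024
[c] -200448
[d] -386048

26 * -7424 = -193024
b) -193024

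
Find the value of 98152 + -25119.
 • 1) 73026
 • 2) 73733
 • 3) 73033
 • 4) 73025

98152 + -25119 = 73033
3) 73033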